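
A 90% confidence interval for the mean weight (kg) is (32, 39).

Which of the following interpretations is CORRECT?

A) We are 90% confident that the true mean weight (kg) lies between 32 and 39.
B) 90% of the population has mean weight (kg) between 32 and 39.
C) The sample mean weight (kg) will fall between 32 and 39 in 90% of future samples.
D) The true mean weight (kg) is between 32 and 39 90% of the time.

A confidence interval represents our confidence in the procedure, not a probability statement about the parameter.

Key concept: If we repeated this sampling process many times and computed a 90% CI each time, about 90% of those intervals would contain the true population parameter.

For this specific interval (32, 39):
- Midpoint (point estimate): 35.5
- Margin of error: 3.5

The correct interpretation is the one stating confidence that the true parameter lies in the interval — option A.

A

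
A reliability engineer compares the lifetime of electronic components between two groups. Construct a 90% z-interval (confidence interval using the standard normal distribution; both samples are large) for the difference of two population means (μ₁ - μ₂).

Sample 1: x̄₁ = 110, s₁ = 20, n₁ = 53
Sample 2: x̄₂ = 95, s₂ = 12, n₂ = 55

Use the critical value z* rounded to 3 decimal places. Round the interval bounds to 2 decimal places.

Both samples are large (n₁ = 53 ≥ 30, n₂ = 55 ≥ 30), so a z-interval for the difference of means applies.

Point estimate: x̄₁ - x̄₂ = 110 - 95 = 15

Standard error: SE = √(s₁²/n₁ + s₂²/n₂)
= √(20²/53 + 12²/55)
= √(7.547170 + 2.618182)
= 3.188315

For 90% confidence, z* = 1.645 (from standard normal table)
Margin of error: E = z* × SE = 1.645 × 3.188315 = 5.2448

Z-interval: (x̄₁ - x̄₂) ± E = 15 ± 5.2448 = (9.7552, 20.2448)

Rounded to 2 decimal places:

(9.76, 20.24)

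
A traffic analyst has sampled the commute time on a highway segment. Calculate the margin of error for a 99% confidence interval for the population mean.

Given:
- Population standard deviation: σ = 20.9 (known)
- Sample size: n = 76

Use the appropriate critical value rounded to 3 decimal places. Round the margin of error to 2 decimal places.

The population standard deviation σ is known, so use the z-interval margin of error formula.

For 99% confidence, z* = 2.576 (from standard normal table)

Margin of error formula for z-interval: E = z* × σ/√n

E = 2.576 × 20.9/√76
  = 2.576 × 2.397394
  = 6.1757

Rounded to 2 decimal places:

6.18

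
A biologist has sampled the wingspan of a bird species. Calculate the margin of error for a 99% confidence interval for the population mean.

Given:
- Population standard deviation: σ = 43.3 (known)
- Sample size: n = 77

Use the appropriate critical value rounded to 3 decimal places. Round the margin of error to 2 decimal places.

The population standard deviation σ is known, so use the z-interval margin of error formula.

For 99% confidence, z* = 2.576 (from standard normal table)

Margin of error formula for z-interval: E = z* × σ/√n

E = 2.576 × 43.3/√77
  = 2.576 × 4.934493
  = 12.7113

Rounded to 2 decimal places:

12.71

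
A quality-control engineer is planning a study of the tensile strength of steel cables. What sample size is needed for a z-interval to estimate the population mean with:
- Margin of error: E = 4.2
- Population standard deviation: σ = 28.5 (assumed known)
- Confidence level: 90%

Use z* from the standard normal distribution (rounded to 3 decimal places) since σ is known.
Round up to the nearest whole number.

Using z* since population σ is known (z-interval formula).

For 90% confidence, z* = 1.645 (from standard normal table)

Sample size formula for z-interval: n = (z*σ/E)²

n = (1.645 × 28.5 / 4.2)²
  = (11.162500)²
  = 124.6014

Round up to the nearest whole number: n = 125

125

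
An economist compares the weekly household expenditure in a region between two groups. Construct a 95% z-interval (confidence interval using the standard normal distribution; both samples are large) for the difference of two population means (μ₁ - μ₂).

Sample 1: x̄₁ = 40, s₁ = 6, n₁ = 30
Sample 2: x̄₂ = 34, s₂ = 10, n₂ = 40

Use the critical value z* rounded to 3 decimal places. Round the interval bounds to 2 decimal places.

Both samples are large (n₁ = 30 ≥ 30, n₂ = 40 ≥ 30), so a z-interval for the difference of means applies.

Point estimate: x̄₁ - x̄₂ = 40 - 34 = 6

Standard error: SE = √(s₁²/n₁ + s₂²/n₂)
= √(6²/30 + 10²/40)
= √(1.200000 + 2.500000)
= 1.923538

For 95% confidence, z* = 1.96 (from standard normal table)
Margin of error: E = z* × SE = 1.96 × 1.923538 = 3.7701

Z-interval: (x̄₁ - x̄₂) ± E = 6 ± 3.7701 = (2.2299, 9.7701)

Rounded to 2 decimal places:

(2.23, 9.77)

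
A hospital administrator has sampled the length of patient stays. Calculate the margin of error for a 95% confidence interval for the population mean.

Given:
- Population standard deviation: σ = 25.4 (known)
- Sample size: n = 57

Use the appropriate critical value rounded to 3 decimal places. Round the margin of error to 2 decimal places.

The population standard deviation σ is known, so use the z-interval margin of error formula.

For 95% confidence, z* = 1.96 (from standard normal table)

Margin of error formula for z-interval: E = z* × σ/√n

E = 1.96 × 25.4/√57
  = 1.96 × 3.364312
  = 6.5941

Rounded to 2 decimal places:

6.59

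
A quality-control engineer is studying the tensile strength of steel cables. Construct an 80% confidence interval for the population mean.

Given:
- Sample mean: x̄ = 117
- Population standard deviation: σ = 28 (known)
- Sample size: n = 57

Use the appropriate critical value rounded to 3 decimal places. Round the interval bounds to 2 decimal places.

The population standard deviation σ is known, so use a z-interval (standard normal critical value).

For 80% confidence, z* = 1.282 (from standard normal table)

Standard error: SE = σ/√n = 28/√57 = 3.708691

Margin of error: E = z* × SE = 1.282 × 3.708691 = 4.7545

Z-interval: x̄ ± E = 117 ± 4.7545 = (112.2455, 121.7545)

Rounded to 2 decimal places:

(112.25, 121.75)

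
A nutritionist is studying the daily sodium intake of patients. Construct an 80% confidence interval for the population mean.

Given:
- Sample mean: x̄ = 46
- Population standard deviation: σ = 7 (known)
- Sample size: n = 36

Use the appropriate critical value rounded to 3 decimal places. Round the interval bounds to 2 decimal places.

The population standard deviation σ is known, so use a z-interval (standard normal critical value).

For 80% confidence, z* = 1.282 (from standard normal table)

Standard error: SE = σ/√n = 7/√36 = 1.166667

Margin of error: E = z* × SE = 1.282 × 1.166667 = 1.4957

Z-interval: x̄ ± E = 46 ± 1.4957 = (44.5043, 47.4957)

Rounded to 2 decimal places:

(44.50, 47.50)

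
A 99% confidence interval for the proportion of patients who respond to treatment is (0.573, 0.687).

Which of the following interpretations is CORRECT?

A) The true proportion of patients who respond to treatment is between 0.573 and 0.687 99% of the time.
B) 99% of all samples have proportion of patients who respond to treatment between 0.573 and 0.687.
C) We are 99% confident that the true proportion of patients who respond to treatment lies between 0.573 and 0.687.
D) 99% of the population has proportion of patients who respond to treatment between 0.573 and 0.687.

A confidence interval represents our confidence in the procedure, not a probability statement about the parameter.

Key concept: If we repeated this sampling process many times and computed a 99% CI each time, about 99% of those intervals would contain the true population parameter.

For this specific interval (0.573, 0.687):
- Midpoint (point estimate): 0.63
- Margin of error: 0.057

The correct interpretation is the one stating confidence that the true parameter lies in the interval — option C.

C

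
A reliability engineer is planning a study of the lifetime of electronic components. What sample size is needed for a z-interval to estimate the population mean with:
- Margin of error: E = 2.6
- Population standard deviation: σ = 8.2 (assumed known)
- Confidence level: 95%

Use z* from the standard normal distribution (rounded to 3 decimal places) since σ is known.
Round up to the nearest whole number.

Using z* since population σ is known (z-interval formula).

For 95% confidence, z* = 1.96 (from standard normal table)

Sample size formula for z-interval: n = (z*σ/E)²

n = (1.96 × 8.2 / 2.6)²
  = (6.181538)²
  = 38.2114

Round up to the nearest whole number: n = 39

39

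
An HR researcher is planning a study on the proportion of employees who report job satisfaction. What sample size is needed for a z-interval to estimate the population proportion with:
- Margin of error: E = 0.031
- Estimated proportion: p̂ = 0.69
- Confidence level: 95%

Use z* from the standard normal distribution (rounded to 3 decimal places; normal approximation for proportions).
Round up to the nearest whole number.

Using z* for proportion z-interval (normal approximation).

For 95% confidence, z* = 1.96 (from standard normal table)

Sample size formula for proportion z-interval: n = z*²p̂(1-p̂)/E²

n = 1.96² × 0.69 × 0.31 / 0.031²
  = 3.8416 × 0.2139 / 0.000961
  = 855.0658

Round up to the nearest whole number: n = 856

856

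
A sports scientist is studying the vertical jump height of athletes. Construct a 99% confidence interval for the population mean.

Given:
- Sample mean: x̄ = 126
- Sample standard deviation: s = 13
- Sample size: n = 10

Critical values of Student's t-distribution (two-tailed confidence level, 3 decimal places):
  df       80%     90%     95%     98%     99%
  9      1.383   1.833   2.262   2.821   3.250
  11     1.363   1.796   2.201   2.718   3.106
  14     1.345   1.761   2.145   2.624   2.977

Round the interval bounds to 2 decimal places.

The population standard deviation σ is unknown (only the sample standard deviation s is given), so use a t-interval with df = n - 1 = 10 - 1 = 9.

For 99% confidence with df = 9, t* = 3.250 (from t-table)

Standard error: SE = s/√n = 13/√10 = 4.110961

Margin of error: E = t* × SE = 3.250 × 4.110961 = 13.3606

T-interval: x̄ ± E = 126 ± 13.3606 = (112.6394, 139.3606)

Rounded to 2 decimal places:

(112.64, 139.36)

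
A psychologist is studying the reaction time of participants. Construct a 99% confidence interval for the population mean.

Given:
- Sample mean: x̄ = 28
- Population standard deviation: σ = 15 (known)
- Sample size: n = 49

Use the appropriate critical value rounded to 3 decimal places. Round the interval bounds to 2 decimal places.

The population standard deviation σ is known, so use a z-interval (standard normal critical value).

For 99% confidence, z* = 2.576 (from standard normal table)

Standard error: SE = σ/√n = 15/√49 = 2.142857

Margin of error: E = z* × SE = 2.576 × 2.142857 = 5.5200

Z-interval: x̄ ± E = 28 ± 5.5200 = (22.4800, 33.5200)

Rounded to 2 decimal places:

(22.48, 33.52)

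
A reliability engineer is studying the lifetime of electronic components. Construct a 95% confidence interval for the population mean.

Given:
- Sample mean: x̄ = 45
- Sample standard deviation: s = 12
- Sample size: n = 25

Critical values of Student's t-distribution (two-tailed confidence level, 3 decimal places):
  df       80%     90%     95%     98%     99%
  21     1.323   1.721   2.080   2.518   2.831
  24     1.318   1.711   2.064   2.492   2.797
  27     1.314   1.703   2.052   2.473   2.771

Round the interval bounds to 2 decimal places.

The population standard deviation σ is unknown (only the sample standard deviation s is given), so use a t-interval with df = n - 1 = 25 - 1 = 24.

For 95% confidence with df = 24, t* = 2.064 (from t-table)

Standard error: SE = s/√n = 12/√25 = 2.400000

Margin of error: E = t* × SE = 2.064 × 2.400000 = 4.9536

T-interval: x̄ ± E = 45 ± 4.9536 = (40.0464, 49.9536)

Rounded to 2 decimal places:

(40.05, 49.95)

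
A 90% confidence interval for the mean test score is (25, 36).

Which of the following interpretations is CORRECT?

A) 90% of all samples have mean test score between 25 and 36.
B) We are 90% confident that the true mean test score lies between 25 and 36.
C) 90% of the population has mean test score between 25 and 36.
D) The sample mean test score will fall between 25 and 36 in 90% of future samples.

A confidence interval represents our confidence in the procedure, not a probability statement about the parameter.

Key concept: If we repeated this sampling process many times and computed a 90% CI each time, about 90% of those intervals would contain the true population parameter.

For this specific interval (25, 36):
- Midpoint (point estimate): 30.5
- Margin of error: 5.5

The correct interpretation is the one stating confidence that the true parameter lies in the interval — option B.

B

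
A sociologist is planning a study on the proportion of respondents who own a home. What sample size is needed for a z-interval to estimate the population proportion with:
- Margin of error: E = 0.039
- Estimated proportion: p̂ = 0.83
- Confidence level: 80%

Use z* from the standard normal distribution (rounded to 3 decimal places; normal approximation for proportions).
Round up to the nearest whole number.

Using z* for proportion z-interval (normal approximation).

For 80% confidence, z* = 1.282 (from standard normal table)

Sample size formula for proportion z-interval: n = z*²p̂(1-p̂)/E²

n = 1.282² × 0.83 × 0.17 / 0.039²
  = 1.643524 × 0.1411 / 0.001521
  = 152.4663

Round up to the nearest whole number: n = 153

153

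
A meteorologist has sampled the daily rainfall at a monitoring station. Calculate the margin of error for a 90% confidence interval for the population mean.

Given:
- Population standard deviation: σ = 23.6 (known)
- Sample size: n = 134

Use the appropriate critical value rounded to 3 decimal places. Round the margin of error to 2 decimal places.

The population standard deviation σ is known, so use the z-interval margin of error formula.

For 90% confidence, z* = 1.645 (from standard normal table)

Margin of error formula for z-interval: E = z* × σ/√n

E = 1.645 × 23.6/√134
  = 1.645 × 2.038729
  = 3.3537

Rounded to 2 decimal places:

3.35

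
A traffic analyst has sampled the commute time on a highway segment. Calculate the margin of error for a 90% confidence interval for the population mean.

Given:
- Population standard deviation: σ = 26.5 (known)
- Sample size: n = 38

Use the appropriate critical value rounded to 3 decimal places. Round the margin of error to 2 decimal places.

The population standard deviation σ is known, so use the z-interval margin of error formula.

For 90% confidence, z* = 1.645 (from standard normal table)

Margin of error formula for z-interval: E = z* × σ/√n

E = 1.645 × 26.5/√38
  = 1.645 × 4.298868
  = 7.0716

Rounded to 2 decimal places:

7.07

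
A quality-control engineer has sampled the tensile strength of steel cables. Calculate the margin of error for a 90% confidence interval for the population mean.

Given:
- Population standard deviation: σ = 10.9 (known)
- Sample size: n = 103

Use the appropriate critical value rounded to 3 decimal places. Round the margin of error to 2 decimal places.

The population standard deviation σ is known, so use the z-interval margin of error formula.

For 90% confidence, z* = 1.645 (from standard normal table)

Margin of error formula for z-interval: E = z* × σ/√n

E = 1.645 × 10.9/√103
  = 1.645 × 1.074009
  = 1.7667

Rounded to 2 decimal places:

1.77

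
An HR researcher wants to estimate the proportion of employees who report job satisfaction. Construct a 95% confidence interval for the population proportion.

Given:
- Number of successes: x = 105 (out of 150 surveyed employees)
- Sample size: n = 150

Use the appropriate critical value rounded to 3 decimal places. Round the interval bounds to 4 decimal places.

Sample proportion: p̂ = 105/150 = 0.700000

Check conditions for normal approximation:
  np̂ = 105 ≥ 10 ✓
  n(1-p̂) = 45 ≥ 10 ✓

The sample is large enough, so use a z-interval (normal approximation) for the proportion.

For 95% confidence, z* = 1.96 (from standard normal table)

Standard error: SE = √(p̂(1-p̂)/n) = √(0.700000×0.300000/150) = 0.03741657

Margin of error: E = z* × SE = 1.96 × 0.03741657 = 0.073336

Z-interval: p̂ ± E = 0.700000 ± 0.073336 = (0.626664, 0.773336)

Rounded to 4 decimal places:

(0.6267, 0.7733)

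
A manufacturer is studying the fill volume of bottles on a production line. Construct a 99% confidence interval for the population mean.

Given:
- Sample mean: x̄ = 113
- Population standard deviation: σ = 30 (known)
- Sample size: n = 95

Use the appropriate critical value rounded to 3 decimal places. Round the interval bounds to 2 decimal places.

The population standard deviation σ is known, so use a z-interval (standard normal critical value).

For 99% confidence, z* = 2.576 (from standard normal table)

Standard error: SE = σ/√n = 30/√95 = 3.077935

Margin of error: E = z* × SE = 2.576 × 3.077935 = 7.9288

Z-interval: x̄ ± E = 113 ± 7.9288 = (105.0712, 120.9288)

Rounded to 2 decimal places:

(105.07, 120.93)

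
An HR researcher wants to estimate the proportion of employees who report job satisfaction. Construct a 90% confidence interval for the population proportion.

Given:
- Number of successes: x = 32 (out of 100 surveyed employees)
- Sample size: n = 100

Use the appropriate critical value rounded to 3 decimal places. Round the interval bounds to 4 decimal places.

Sample proportion: p̂ = 32/100 = 0.320000

Check conditions for normal approximation:
  np̂ = 32 ≥ 10 ✓
  n(1-p̂) = 68 ≥ 10 ✓

The sample is large enough, so use a z-interval (normal approximation) for the proportion.

For 90% confidence, z* = 1.645 (from standard normal table)

Standard error: SE = √(p̂(1-p̂)/n) = √(0.320000×0.680000/100) = 0.04664762

Margin of error: E = z* × SE = 1.645 × 0.04664762 = 0.076735

Z-interval: p̂ ± E = 0.320000 ± 0.076735 = (0.243265, 0.396735)

Rounded to 4 decimal places:

(0.2433, 0.3967)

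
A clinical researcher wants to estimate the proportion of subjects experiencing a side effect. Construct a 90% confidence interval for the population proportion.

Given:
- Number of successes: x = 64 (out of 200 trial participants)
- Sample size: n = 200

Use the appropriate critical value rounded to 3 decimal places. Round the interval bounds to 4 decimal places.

Sample proportion: p̂ = 64/200 = 0.320000

Check conditions for normal approximation:
  np̂ = 64 ≥ 10 ✓
  n(1-p̂) = 136 ≥ 10 ✓

The sample is large enough, so use a z-interval (normal approximation) for the proportion.

For 90% confidence, z* = 1.645 (from standard normal table)

Standard error: SE = √(p̂(1-p̂)/n) = √(0.320000×0.680000/200) = 0.03298485

Margin of error: E = z* × SE = 1.645 × 0.03298485 = 0.054260

Z-interval: p̂ ± E = 0.320000 ± 0.054260 = (0.265740, 0.374260)

Rounded to 4 decimal places:

(0.2657, 0.3743)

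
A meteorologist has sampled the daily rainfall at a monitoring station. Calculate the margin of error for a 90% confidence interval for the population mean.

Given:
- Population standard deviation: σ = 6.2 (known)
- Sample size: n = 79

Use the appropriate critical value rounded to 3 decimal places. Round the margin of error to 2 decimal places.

The population standard deviation σ is known, so use the z-interval margin of error formula.

For 90% confidence, z* = 1.645 (from standard normal table)

Margin of error formula for z-interval: E = z* × σ/√n

E = 1.645 × 6.2/√79
  = 1.645 × 0.697554
  = 1.1475

Rounded to 2 decimal places:

1.15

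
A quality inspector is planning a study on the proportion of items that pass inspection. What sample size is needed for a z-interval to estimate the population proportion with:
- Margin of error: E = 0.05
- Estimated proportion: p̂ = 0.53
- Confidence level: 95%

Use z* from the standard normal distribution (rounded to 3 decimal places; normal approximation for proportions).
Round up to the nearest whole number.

Using z* for proportion z-interval (normal approximation).

For 95% confidence, z* = 1.96 (from standard normal table)

Sample size formula for proportion z-interval: n = z*²p̂(1-p̂)/E²

n = 1.96² × 0.53 × 0.47 / 0.05²
  = 3.8416 × 0.2491 / 0.0025
  = 382.7770

Round up to the nearest whole number: n = 383

383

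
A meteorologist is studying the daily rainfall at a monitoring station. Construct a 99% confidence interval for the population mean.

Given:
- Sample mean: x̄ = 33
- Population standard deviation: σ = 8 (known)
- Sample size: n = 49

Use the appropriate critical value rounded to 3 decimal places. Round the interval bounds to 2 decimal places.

The population standard deviation σ is known, so use a z-interval (standard normal critical value).

For 99% confidence, z* = 2.576 (from standard normal table)

Standard error: SE = σ/√n = 8/√49 = 1.142857

Margin of error: E = z* × SE = 2.576 × 1.142857 = 2.9440

Z-interval: x̄ ± E = 33 ± 2.9440 = (30.0560, 35.9440)

Rounded to 2 decimal places:

(30.06, 35.94)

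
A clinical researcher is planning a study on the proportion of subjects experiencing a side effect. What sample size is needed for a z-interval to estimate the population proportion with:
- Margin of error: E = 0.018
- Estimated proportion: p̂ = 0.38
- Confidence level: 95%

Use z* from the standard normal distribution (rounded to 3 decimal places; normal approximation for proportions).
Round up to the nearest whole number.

Using z* for proportion z-interval (normal approximation).

For 95% confidence, z* = 1.96 (from standard normal table)

Sample size formula for proportion z-interval: n = z*²p̂(1-p̂)/E²

n = 1.96² × 0.38 × 0.62 / 0.018²
  = 3.8416 × 0.2356 / 0.000324
  = 2793.4598

Round up to the nearest whole number: n = 2794

2794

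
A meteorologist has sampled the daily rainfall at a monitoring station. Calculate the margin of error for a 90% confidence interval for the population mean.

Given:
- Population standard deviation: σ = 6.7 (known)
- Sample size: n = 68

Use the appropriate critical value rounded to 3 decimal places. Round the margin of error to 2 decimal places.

The population standard deviation σ is known, so use the z-interval margin of error formula.

For 90% confidence, z* = 1.645 (from standard normal table)

Margin of error formula for z-interval: E = z* × σ/√n

E = 1.645 × 6.7/√68
  = 1.645 × 0.812494
  = 1.3366

Rounded to 2 decimal places:

1.34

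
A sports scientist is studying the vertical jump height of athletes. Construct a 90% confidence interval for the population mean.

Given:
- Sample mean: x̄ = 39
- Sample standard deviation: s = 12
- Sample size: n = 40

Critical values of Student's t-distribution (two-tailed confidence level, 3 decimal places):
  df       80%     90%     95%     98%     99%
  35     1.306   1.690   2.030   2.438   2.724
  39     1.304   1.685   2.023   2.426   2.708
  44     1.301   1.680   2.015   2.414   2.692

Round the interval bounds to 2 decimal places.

The population standard deviation σ is unknown (only the sample standard deviation s is given), so use a t-interval with df = n - 1 = 40 - 1 = 39.

For 90% confidence with df = 39, t* = 1.685 (from t-table)

Standard error: SE = s/√n = 12/√40 = 1.897367

Margin of error: E = t* × SE = 1.685 × 1.897367 = 3.1971

T-interval: x̄ ± E = 39 ± 3.1971 = (35.8029, 42.1971)

Rounded to 2 decimal places:

(35.80, 42.20)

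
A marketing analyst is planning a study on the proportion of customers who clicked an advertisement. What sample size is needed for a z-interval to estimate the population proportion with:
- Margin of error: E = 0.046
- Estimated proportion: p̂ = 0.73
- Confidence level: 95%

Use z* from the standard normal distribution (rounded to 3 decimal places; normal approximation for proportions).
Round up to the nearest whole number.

Using z* for proportion z-interval (normal approximation).

For 95% confidence, z* = 1.96 (from standard normal table)

Sample size formula for proportion z-interval: n = z*²p̂(1-p̂)/E²

n = 1.96² × 0.73 × 0.27 / 0.046²
  = 3.8416 × 0.1971 / 0.002116
  = 357.8352

Round up to the nearest whole number: n = 358

358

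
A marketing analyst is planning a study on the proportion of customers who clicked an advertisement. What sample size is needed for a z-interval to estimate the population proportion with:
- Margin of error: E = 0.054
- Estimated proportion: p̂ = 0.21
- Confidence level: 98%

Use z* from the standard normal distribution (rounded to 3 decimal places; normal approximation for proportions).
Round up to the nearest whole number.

Using z* for proportion z-interval (normal approximation).

For 98% confidence, z* = 2.326 (from standard normal table)

Sample size formula for proportion z-interval: n = z*²p̂(1-p̂)/E²

n = 2.326² × 0.21 × 0.79 / 0.054²
  = 5.410276 × 0.1659 / 0.002916
  = 307.8069

Round up to the nearest whole number: n = 308

308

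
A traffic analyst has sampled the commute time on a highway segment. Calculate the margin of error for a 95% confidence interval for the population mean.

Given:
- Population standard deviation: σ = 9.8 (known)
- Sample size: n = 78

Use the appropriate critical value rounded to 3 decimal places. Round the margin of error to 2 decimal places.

The population standard deviation σ is known, so use the z-interval margin of error formula.

For 95% confidence, z* = 1.96 (from standard normal table)

Margin of error formula for z-interval: E = z* × σ/√n

E = 1.96 × 9.8/√78
  = 1.96 × 1.109631
  = 2.1749

Rounded to 2 decimal places:

2.17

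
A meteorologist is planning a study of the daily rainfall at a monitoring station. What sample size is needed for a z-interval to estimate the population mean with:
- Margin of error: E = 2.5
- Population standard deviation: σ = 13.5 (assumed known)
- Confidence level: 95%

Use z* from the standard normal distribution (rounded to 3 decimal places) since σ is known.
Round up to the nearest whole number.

Using z* since population σ is known (z-interval formula).

For 95% confidence, z* = 1.96 (from standard normal table)

Sample size formula for z-interval: n = (z*σ/E)²

n = (1.96 × 13.5 / 2.5)²
  = (10.584000)²
  = 112.0211

Round up to the nearest whole number: n = 113

113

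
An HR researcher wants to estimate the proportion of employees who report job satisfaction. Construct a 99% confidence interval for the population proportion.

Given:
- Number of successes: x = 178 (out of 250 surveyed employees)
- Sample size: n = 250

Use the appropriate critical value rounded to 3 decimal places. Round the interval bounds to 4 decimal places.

Sample proportion: p̂ = 178/250 = 0.712000

Check conditions for normal approximation:
  np̂ = 178 ≥ 10 ✓
  n(1-p̂) = 72 ≥ 10 ✓

The sample is large enough, so use a z-interval (normal approximation) for the proportion.

For 99% confidence, z* = 2.576 (from standard normal table)

Standard error: SE = √(p̂(1-p̂)/n) = √(0.712000×0.288000/250) = 0.02863955

Margin of error: E = z* × SE = 2.576 × 0.02863955 = 0.073775

Z-interval: p̂ ± E = 0.712000 ± 0.073775 = (0.638225, 0.785775)

Rounded to 4 decimal places:

(0.6382, 0.7858)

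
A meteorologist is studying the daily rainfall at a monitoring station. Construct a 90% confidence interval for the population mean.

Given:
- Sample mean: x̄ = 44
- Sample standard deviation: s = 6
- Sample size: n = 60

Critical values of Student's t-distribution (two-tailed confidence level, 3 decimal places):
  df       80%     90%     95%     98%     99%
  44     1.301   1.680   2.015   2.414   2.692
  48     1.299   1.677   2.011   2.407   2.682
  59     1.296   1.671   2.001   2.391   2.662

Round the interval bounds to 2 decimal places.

The population standard deviation σ is unknown (only the sample standard deviation s is given), so use a t-interval with df = n - 1 = 60 - 1 = 59.

For 90% confidence with df = 59, t* = 1.671 (from t-table)

Standard error: SE = s/√n = 6/√60 = 0.774597

Margin of error: E = t* × SE = 1.671 × 0.774597 = 1.2944

T-interval: x̄ ± E = 44 ± 1.2944 = (42.7056, 45.2944)

Rounded to 2 decimal places:

(42.71, 45.29)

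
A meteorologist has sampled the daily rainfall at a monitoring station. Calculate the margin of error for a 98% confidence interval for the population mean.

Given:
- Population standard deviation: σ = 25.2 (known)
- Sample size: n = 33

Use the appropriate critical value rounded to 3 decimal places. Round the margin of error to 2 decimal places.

The population standard deviation σ is known, so use the z-interval margin of error formula.

For 98% confidence, z* = 2.326 (from standard normal table)

Margin of error formula for z-interval: E = z* × σ/√n

E = 2.326 × 25.2/√33
  = 2.326 × 4.386757
  = 10.2036

Rounded to 2 decimal places:

10.20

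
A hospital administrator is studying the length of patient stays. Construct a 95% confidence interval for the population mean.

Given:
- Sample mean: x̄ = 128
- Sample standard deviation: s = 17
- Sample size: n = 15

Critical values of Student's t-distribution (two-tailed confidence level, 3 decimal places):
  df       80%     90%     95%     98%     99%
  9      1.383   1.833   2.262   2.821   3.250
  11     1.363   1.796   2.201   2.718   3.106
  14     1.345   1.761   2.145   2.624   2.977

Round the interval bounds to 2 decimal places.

The population standard deviation σ is unknown (only the sample standard deviation s is given), so use a t-interval with df = n - 1 = 15 - 1 = 14.

For 95% confidence with df = 14, t* = 2.145 (from t-table)

Standard error: SE = s/√n = 17/√15 = 4.389381

Margin of error: E = t* × SE = 2.145 × 4.389381 = 9.4152

T-interval: x̄ ± E = 128 ± 9.4152 = (118.5848, 137.4152)

Rounded to 2 decimal places:

(118.58, 137.42)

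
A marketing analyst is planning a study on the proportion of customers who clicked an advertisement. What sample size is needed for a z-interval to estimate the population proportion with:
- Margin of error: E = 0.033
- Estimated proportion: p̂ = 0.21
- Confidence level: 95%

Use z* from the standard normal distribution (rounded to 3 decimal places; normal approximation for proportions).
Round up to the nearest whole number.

Using z* for proportion z-interval (normal approximation).

For 95% confidence, z* = 1.96 (from standard normal table)

Sample size formula for proportion z-interval: n = z*²p̂(1-p̂)/E²

n = 1.96² × 0.21 × 0.79 / 0.033²
  = 3.8416 × 0.1659 / 0.001089
  = 585.2355

Round up to the nearest whole number: n = 586

586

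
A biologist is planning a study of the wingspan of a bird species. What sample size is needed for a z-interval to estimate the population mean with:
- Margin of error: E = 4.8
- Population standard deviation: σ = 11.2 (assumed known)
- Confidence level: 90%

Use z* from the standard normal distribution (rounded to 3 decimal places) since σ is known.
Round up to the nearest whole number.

Using z* since population σ is known (z-interval formula).

For 90% confidence, z* = 1.645 (from standard normal table)

Sample size formula for z-interval: n = (z*σ/E)²

n = (1.645 × 11.2 / 4.8)²
  = (3.838333)²
  = 14.7328

Round up to the nearest whole number: n = 15

15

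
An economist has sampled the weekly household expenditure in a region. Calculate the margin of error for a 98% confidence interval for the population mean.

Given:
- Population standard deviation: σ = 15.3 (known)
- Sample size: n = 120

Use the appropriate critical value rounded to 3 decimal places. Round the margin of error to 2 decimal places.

The population standard deviation σ is known, so use the z-interval margin of error formula.

For 98% confidence, z* = 2.326 (from standard normal table)

Margin of error formula for z-interval: E = z* × σ/√n

E = 2.326 × 15.3/√120
  = 2.326 × 1.396693
  = 3.2487

Rounded to 2 decimal places:

3.25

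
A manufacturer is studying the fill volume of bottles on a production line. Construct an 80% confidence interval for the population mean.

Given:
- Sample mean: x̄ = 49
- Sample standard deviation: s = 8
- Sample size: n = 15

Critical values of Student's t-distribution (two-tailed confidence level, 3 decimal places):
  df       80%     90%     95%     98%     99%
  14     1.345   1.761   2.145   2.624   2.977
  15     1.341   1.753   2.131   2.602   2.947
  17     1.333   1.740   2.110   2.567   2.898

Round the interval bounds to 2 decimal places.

The population standard deviation σ is unknown (only the sample standard deviation s is given), so use a t-interval with df = n - 1 = 15 - 1 = 14.

For 80% confidence with df = 14, t* = 1.345 (from t-table)

Standard error: SE = s/√n = 8/√15 = 2.065591

Margin of error: E = t* × SE = 1.345 × 2.065591 = 2.7782

T-interval: x̄ ± E = 49 ± 2.7782 = (46.2218, 51.7782)

Rounded to 2 decimal places:

(46.22, 51.78)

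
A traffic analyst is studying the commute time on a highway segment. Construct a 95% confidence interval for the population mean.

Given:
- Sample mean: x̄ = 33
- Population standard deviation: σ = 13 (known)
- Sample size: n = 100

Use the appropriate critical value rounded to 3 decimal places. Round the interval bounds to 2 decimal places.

The population standard deviation σ is known, so use a z-interval (standard normal critical value).

For 95% confidence, z* = 1.96 (from standard normal table)

Standard error: SE = σ/√n = 13/√100 = 1.300000

Margin of error: E = z* × SE = 1.96 × 1.300000 = 2.5480

Z-interval: x̄ ± E = 33 ± 2.5480 = (30.4520, 35.5480)

Rounded to 2 decimal places:

(30.45, 35.55)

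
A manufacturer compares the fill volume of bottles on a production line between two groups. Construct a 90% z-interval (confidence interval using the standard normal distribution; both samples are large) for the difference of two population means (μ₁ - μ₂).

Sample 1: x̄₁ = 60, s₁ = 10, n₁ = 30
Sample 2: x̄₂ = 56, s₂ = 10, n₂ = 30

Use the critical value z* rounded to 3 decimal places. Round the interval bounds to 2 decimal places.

Both samples are large (n₁ = 30 ≥ 30, n₂ = 30 ≥ 30), so a z-interval for the difference of means applies.

Point estimate: x̄₁ - x̄₂ = 60 - 56 = 4

Standard error: SE = √(s₁²/n₁ + s₂²/n₂)
= √(10²/30 + 10²/30)
= √(3.333333 + 3.333333)
= 2.581989

For 90% confidence, z* = 1.645 (from standard normal table)
Margin of error: E = z* × SE = 1.645 × 2.581989 = 4.2474

Z-interval: (x̄₁ - x̄₂) ± E = 4 ± 4.2474 = (-0.2474, 8.2474)

Rounded to 2 decimal places:

(-0.25, 8.25)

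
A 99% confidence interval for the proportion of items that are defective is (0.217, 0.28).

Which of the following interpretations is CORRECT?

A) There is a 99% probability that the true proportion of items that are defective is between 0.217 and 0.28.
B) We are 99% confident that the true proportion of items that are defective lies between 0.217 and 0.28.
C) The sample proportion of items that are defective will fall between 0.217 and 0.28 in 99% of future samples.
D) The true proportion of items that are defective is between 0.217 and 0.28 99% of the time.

A confidence interval represents our confidence in the procedure, not a probability statement about the parameter.

Key concept: If we repeated this sampling process many times and computed a 99% CI each time, about 99% of those intervals would contain the true population parameter.

For this specific interval (0.217, 0.28):
- Midpoint (point estimate): 0.2485
- Margin of error: 0.0315

The correct interpretation is the one stating confidence that the true parameter lies in the interval — option B.

B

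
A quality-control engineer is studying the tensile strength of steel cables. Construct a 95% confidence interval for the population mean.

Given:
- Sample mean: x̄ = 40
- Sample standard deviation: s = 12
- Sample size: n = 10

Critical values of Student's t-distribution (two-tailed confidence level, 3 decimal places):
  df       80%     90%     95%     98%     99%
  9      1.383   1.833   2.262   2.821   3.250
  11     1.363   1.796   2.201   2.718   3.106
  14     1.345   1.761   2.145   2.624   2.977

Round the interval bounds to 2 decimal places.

The population standard deviation σ is unknown (only the sample standard deviation s is given), so use a t-interval with df = n - 1 = 10 - 1 = 9.

For 95% confidence with df = 9, t* = 2.262 (from t-table)

Standard error: SE = s/√n = 12/√10 = 3.794733

Margin of error: E = t* × SE = 2.262 × 3.794733 = 8.5837

T-interval: x̄ ± E = 40 ± 8.5837 = (31.4163, 48.5837)

Rounded to 2 decimal places:

(31.42, 48.58)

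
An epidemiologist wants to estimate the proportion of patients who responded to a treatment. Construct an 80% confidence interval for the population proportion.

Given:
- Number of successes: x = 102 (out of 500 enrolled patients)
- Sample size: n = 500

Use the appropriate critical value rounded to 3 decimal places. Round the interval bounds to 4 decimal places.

Sample proportion: p̂ = 102/500 = 0.204000

Check conditions for normal approximation:
  np̂ = 102 ≥ 10 ✓
  n(1-p̂) = 398 ≥ 10 ✓

The sample is large enough, so use a z-interval (normal approximation) for the proportion.

For 80% confidence, z* = 1.282 (from standard normal table)

Standard error: SE = √(p̂(1-p̂)/n) = √(0.204000×0.796000/500) = 0.01802132

Margin of error: E = z* × SE = 1.282 × 0.01802132 = 0.023103

Z-interval: p̂ ± E = 0.204000 ± 0.023103 = (0.180897, 0.227103)

Rounded to 4 decimal places:

(0.1809, 0.2271)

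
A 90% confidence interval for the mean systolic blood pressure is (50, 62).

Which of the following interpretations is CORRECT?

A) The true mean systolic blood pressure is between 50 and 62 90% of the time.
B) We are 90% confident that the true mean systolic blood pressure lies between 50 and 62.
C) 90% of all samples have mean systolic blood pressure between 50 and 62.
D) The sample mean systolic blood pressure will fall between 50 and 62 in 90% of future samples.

A confidence interval represents our confidence in the procedure, not a probability statement about the parameter.

Key concept: If we repeated this sampling process many times and computed a 90% CI each time, about 90% of those intervals would contain the true population parameter.

For this specific interval (50, 62):
- Midpoint (point estimate): 56
- Margin of error: 6

The correct interpretation is the one stating confidence that the true parameter lies in the interval — option B.

B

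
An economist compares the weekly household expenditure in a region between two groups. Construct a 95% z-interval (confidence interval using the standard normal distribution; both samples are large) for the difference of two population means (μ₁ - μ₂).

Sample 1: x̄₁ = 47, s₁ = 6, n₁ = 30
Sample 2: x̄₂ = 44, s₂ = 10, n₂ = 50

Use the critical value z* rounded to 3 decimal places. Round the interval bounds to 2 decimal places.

Both samples are large (n₁ = 30 ≥ 30, n₂ = 50 ≥ 30), so a z-interval for the difference of means applies.

Point estimate: x̄₁ - x̄₂ = 47 - 44 = 3

Standard error: SE = √(s₁²/n₁ + s₂²/n₂)
= √(6²/30 + 10²/50)
= √(1.200000 + 2.000000)
= 1.788854

For 95% confidence, z* = 1.96 (from standard normal table)
Margin of error: E = z* × SE = 1.96 × 1.788854 = 3.5062

Z-interval: (x̄₁ - x̄₂) ± E = 3 ± 3.5062 = (-0.5062, 6.5062)

Rounded to 2 decimal places:

(-0.51, 6.51)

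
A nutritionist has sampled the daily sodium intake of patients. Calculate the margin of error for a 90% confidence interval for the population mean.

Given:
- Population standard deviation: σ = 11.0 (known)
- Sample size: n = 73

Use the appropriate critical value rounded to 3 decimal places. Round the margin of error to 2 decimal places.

The population standard deviation σ is known, so use the z-interval margin of error formula.

For 90% confidence, z* = 1.645 (from standard normal table)

Margin of error formula for z-interval: E = z* × σ/√n

E = 1.645 × 11.0/√73
  = 1.645 × 1.287453
  = 2.1179

Rounded to 2 decimal places:

2.12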